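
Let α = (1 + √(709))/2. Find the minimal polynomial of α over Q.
m_α(x) = x^2 - x - 177

From 2α - 1 = √(709), squaring gives (2α - 1)^2 = 709, i.e. 4α^2 - 4α + 1 = 709, so α^2 - α + (1 - 709)/4 = 0. Since 709 ≡ 1 (mod 4), (1 - 709)/4 = -177 ∈ Z. The polynomial x^2 - x - 177 has discriminant 1 - 4·(-177) = 709, which is not a perfect square in Q (d = 709 is squarefree and ≠ 1), so x^2 - x - 177 is irreducible over Q. It is the minimal polynomial of α.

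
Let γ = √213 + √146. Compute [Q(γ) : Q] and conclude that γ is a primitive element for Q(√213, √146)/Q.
[Q(γ) : Q] = 4 (equivalently, Q(γ) = Q(√213, √146))

Obviously Q(γ) ⊆ Q(√213, √146), and [Q(√213, √146):Q] = 4 (since 213, 146 are distinct squarefree integers > 1 with 31098 not a perfect square). To show equality we compute the minimal polynomial of γ. From γ = √213 + √146: γ^2 = 213 + 2√(31098) + 146 = 359 + 2√(31098), so γ^2 - 359 = 2√(31098); squaring, (γ^2 - 359)^2 = 4·31098, i.e. γ^4 - 718γ^2 + 128881 - 124392 = 0, i.e. γ^4 - 718γ^2 + 4489 = 0. So γ is a root of x^4 - 718x^2 + 4489. This polynomial is irreducible over Q: it has no rational root (each ±√213 ± √146 is irrational), and any factorization into two quadratics over Q would force √(31098) ∈ Q (pairing opposite roots) or √213, √146 ∈ Q (other pairings), all impossible. Hence [Q(γ):Q] = 4 = [Q(√213, √146):Q], so Q(γ) = Q(√213, √146).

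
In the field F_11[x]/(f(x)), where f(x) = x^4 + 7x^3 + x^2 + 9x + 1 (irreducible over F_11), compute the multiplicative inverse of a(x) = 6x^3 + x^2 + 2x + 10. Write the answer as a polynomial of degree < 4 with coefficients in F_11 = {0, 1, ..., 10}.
a(x)^(-1) ≡ 7x^3 + 7x^2 + x + 4 (mod f(x))

Since f is irreducible over F_11, F_11[x]/(f) is a field and a(x) ≠ 0 has an inverse. Apply the extended Euclidean algorithm to f(x) and a(x) in F_11[x]: f(x) = (2x + 10)·a(x) + (9x^2 + 2x);  a(x) = (8x + 2)·(9x^2 + 2x) + (9x + 10);  (9x^2 + 2x) = (x + 4)·(9x + 10) + (4). The last nonzero remainder is the constant 4 = gcd(f, a) in F_11. Back-substituting through the division chain expresses 4 = s(x)·a(x) + t(x)·f(x) with s(x) ≡ 6x^3 + 6x^2 + 4x + 5 (mod f), so (6x^3 + 6x^2 + 4x + 5)·a(x) ≡ 4 (mod f). Multiplying by 4^(-1) ≡ 3 in F_11 gives a(x)^(-1) ≡ 3·(6x^3 + 6x^2 + 4x + 5) ≡ 7x^3 + 7x^2 + x + 4 (mod f). Check: (6x^3 + x^2 + 2x + 10)·(7x^3 + 7x^2 + x + 4) = 9x^6 + 5x^5 + 5x^4 + 10x^3 + 10x^2 + 7x + 7 ≡ 1 (mod x^4 + 7x^3 + x^2 + 9x + 1).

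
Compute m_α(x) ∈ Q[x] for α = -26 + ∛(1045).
m_α(x) = x^3 + 78x^2 + 2028x + 16531

Set β = α + 26 = ∛(1045), so β^3 = 1045. Then (α + 26)^3 - 1045 = 0, i.e. α is a root of g(x) = (x + 26)^3 - 1045 = x^3 + 78x^2 + 2028x + 16531. Since g(x) = h(x + 26) where h(x) = x^3 - 1045, and h is irreducible over Q (because 1045 is not a perfect cube, so h has no rational root, and a monic cubic with no rational root is irreducible), g is also irreducible (irreducibility is preserved under the substitution x → x + 26). Hence m_α(x) = x^3 + 78x^2 + 2028x + 16531.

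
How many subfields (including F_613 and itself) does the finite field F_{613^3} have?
F_{613^3} has 2 subfields

The subfields of F_{p^n} are exactly the fields F_{p^d} for d | n (each is the fixed field of the unique index-d subgroup of Gal(F_{p^n}/F_p) ≅ Z/nZ). The divisors of n = 3 are {1, 3}, giving 2 subfields: F_{613^1}, F_{613^3}.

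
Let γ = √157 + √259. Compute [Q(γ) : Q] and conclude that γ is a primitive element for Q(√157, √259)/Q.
[Q(γ) : Q] = 4 (equivalently, Q(γ) = Q(√157, √259))

Obviously Q(γ) ⊆ Q(√157, √259), and [Q(√157, √259):Q] = 4 (since 157, 259 are distinct squarefree integers > 1 with 40663 not a perfect square). To show equality we compute the minimal polynomial of γ. From γ = √157 + √259: γ^2 = 157 + 2√(40663) + 259 = 416 + 2√(40663), so γ^2 - 416 = 2√(40663); squaring, (γ^2 - 416)^2 = 4·40663, i.e. γ^4 - 832γ^2 + 173056 - 162652 = 0, i.e. γ^4 - 832γ^2 + 10404 = 0. So γ is a root of x^4 - 832x^2 + 10404. This polynomial is irreducible over Q: it has no rational root (each ±√157 ± √259 is irrational), and any factorization into two quadratics over Q would force √(40663) ∈ Q (pairing opposite roots) or √157, √259 ∈ Q (other pairings), all impossible. Hence [Q(γ):Q] = 4 = [Q(√157, √259):Q], so Q(γ) = Q(√157, √259).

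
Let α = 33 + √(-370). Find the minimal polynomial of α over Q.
m_α(x) = x^2 - 66x + 1459

From α - 33 = √(-370), squaring gives (α - 33)^2 = -370, i.e. α^2 - 66α + 1089 = -370, so α^2 - 66α + 1459 = 0. The discriminant of x^2 - 66x + 1459 is (-66)^2 - 4·(1459) = 4356 - 5836 = -1480, and 4·(-370) is not a perfect square in Q since -370 is squarefree and ≠ 1. Hence x^2 - 66x + 1459 is irreducible over Q and is the minimal polynomial of α.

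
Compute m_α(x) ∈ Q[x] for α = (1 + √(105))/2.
m_α(x) = x^2 - x - 26

From 2α - 1 = √(105), squaring gives (2α - 1)^2 = 105, i.e. 4α^2 - 4α + 1 = 105, so α^2 - α + (1 - 105)/4 = 0. Since 105 ≡ 1 (mod 4), (1 - 105)/4 = -26 ∈ Z. The polynomial x^2 - x - 26 has discriminant 1 - 4·(-26) = 105, which is not a perfect square in Q (d = 105 is squarefree and ≠ 1), so x^2 - x - 26 is irreducible over Q. It is the minimal polynomial of α.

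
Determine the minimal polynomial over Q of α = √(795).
m_α(x) = x^2 - 795

α satisfies α^2 - 795 = 0, so x^2 - 795 annihilates α. Since d = 795 is squarefree and ≠ 1, it is not a perfect square in Q, so x^2 - 795 has no rational root and is therefore irreducible over Q (a degree-2 polynomial over a field is irreducible iff it has no root). Hence m_α(x) = x^2 - 795.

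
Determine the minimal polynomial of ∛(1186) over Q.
m_α(x) = x^3 - 1186

α satisfies α^3 = 1186, so x^3 - 1186 annihilates α. By the rational root test, a rational root p/q (in lowest terms) of x^3 - 1186 would satisfy p^3 = 1186 q^3, forcing q = 1 and p^3 = 1186; but 1186 is not a perfect cube, contradiction. A monic cubic over Q with no rational root is irreducible (any nontrivial factorization would include a linear factor). Hence x^3 - 1186 is the minimal polynomial of α, and in particular [Q(α):Q] = 3.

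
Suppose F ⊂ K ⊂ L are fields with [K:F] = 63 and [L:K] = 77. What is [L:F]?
[L:F] = 4851

The tower law says that for any tower of field extensions F ⊂ K ⊂ L with finite degrees, [L:F] = [L:K] · [K:F]. Here this gives [L:F] = 77 · 63 = 4851.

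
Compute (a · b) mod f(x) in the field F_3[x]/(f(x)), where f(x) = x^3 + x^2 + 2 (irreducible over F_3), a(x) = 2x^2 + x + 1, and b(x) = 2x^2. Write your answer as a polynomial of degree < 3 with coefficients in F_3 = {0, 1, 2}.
a · b ≡ x^2 + x + 1 (mod f(x))

Multiply in F_3[x]: a(x)·b(x) = (2x^2 + x + 1)·(2x^2) = x^4 + 2x^3 + 2x^2. This has degree ≥ 3, so divide by f(x) over F_3: x^4 + 2x^3 + 2x^2 = (x + 1)·(x^3 + x^2 + 2) + (x^2 + x + 1). Hence a·b ≡ x^2 + x + 1 (mod f). (F_3[x]/(f) is a field with 3^3 = 27 elements since f is irreducible of degree 3.)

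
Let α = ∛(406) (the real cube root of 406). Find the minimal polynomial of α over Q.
m_α(x) = x^3 - 406

α satisfies α^3 = 406, so x^3 - 406 annihilates α. By the rational root test, a rational root p/q (in lowest terms) of x^3 - 406 would satisfy p^3 = 406 q^3, forcing q = 1 and p^3 = 406; but 406 is not a perfect cube, contradiction. A monic cubic over Q with no rational root is irreducible (any nontrivial factorization would include a linear factor). Hence x^3 - 406 is the minimal polynomial of α, and in particular [Q(α):Q] = 3.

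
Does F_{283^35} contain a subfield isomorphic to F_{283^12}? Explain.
No: F_{283^12} is not a subfield of F_{283^35}

F_{p^m} embeds in F_{p^n} iff m | n. Here 12 ∤ 35 (since 35 = 2·12 + 11 with remainder 11 ≠ 0), so F_{283^12} is not a subfield of F_{283^35}. Equivalently: if it were, the tower law would give 12 = [F_{283^12}:F_283] dividing [F_{283^35}:F_283] = 35, contradiction.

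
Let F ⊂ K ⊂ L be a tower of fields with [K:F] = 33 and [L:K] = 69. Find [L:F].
[L:F] = 2277

The tower law says that for any tower of field extensions F ⊂ K ⊂ L with finite degrees, [L:F] = [L:K] · [K:F]. Here this gives [L:F] = 69 · 33 = 2277.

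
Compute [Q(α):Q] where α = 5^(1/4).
[Q(α):Q] = 4

α is a root of x^4 - 5. By Eisenstein's criterion at the prime p = 5 (which divides the constant term 5 but p^2 = 25 does not, since 5 is squarefree), x^4 - 5 is irreducible over Q. Hence [Q(α):Q] = 4.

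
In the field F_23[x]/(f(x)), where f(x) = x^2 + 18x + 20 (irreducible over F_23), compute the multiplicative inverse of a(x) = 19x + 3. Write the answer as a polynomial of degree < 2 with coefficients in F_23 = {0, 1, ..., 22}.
a(x)^(-1) ≡ 6x + 9 (mod f(x))

Since f is irreducible over F_23, F_23[x]/(f) is a field and a(x) ≠ 0 has an inverse. Apply the extended Euclidean algorithm to f(x) and a(x) in F_23[x]: f(x) = (17x + 14)·a(x) + (1). The last nonzero remainder is the constant 1 = gcd(f, a) in F_23. Back-substituting through the division chain expresses 1 = s(x)·a(x) + t(x)·f(x) with s(x) ≡ 6x + 9 (mod f), so a(x)^(-1) ≡ s(x) = 6x + 9 (mod f). Check: (19x + 3)·(6x + 9) = 22x^2 + 5x + 4 ≡ 1 (mod x^2 + 18x + 20).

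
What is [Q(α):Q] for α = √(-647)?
[Q(α):Q] = 2

[Q(α):Q] equals the degree of the minimal polynomial of α. Here α^2 = -647 and x^2 + 647 is irreducible (d = -647 is squarefree, ≠ 1, hence not a square), so deg(m_α) = 2. Thus [Q(α):Q] = 2.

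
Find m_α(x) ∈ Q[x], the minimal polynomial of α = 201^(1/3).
m_α(x) = x^3 - 201

α satisfies α^3 = 201, so x^3 - 201 annihilates α. By the rational root test, a rational root p/q (in lowest terms) of x^3 - 201 would satisfy p^3 = 201 q^3, forcing q = 1 and p^3 = 201; but 201 is not a perfect cube, contradiction. A monic cubic over Q with no rational root is irreducible (any nontrivial factorization would include a linear factor). Hence x^3 - 201 is the minimal polynomial of α, and in particular [Q(α):Q] = 3.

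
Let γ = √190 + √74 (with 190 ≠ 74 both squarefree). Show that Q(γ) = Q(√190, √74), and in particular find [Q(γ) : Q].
[Q(γ) : Q] = 4 (equivalently, Q(γ) = Q(√190, √74))

Obviously Q(γ) ⊆ Q(√190, √74), and [Q(√190, √74):Q] = 4 (since 190, 74 are distinct squarefree integers > 1 with 14060 not a perfect square). To show equality we compute the minimal polynomial of γ. From γ = √190 + √74: γ^2 = 190 + 2√(14060) + 74 = 264 + 2√(14060), so γ^2 - 264 = 2√(14060); squaring, (γ^2 - 264)^2 = 4·14060, i.e. γ^4 - 528γ^2 + 69696 - 56240 = 0, i.e. γ^4 - 528γ^2 + 13456 = 0. So γ is a root of x^4 - 528x^2 + 13456. This polynomial is irreducible over Q: it has no rational root (each ±√190 ± √74 is irrational), and any factorization into two quadratics over Q would force √(14060) ∈ Q (pairing opposite roots) or √190, √74 ∈ Q (other pairings), all impossible. Hence [Q(γ):Q] = 4 = [Q(√190, √74):Q], so Q(γ) = Q(√190, √74).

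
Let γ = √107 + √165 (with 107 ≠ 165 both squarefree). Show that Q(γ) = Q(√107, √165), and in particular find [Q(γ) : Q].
[Q(γ) : Q] = 4 (equivalently, Q(γ) = Q(√107, √165))

Obviously Q(γ) ⊆ Q(√107, √165), and [Q(√107, √165):Q] = 4 (since 107, 165 are distinct squarefree integers > 1 with 17655 not a perfect square). To show equality we compute the minimal polynomial of γ. From γ = √107 + √165: γ^2 = 107 + 2√(17655) + 165 = 272 + 2√(17655), so γ^2 - 272 = 2√(17655); squaring, (γ^2 - 272)^2 = 4·17655, i.e. γ^4 - 544γ^2 + 73984 - 70620 = 0, i.e. γ^4 - 544γ^2 + 3364 = 0. So γ is a root of x^4 - 544x^2 + 3364. This polynomial is irreducible over Q: it has no rational root (each ±√107 ± √165 is irrational), and any factorization into two quadratics over Q would force √(17655) ∈ Q (pairing opposite roots) or √107, √165 ∈ Q (other pairings), all impossible. Hence [Q(γ):Q] = 4 = [Q(√107, √165):Q], so Q(γ) = Q(√107, √165).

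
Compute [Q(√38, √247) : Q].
[Q(√38, √247) : Q] = 4

[Q(√38):Q] = 2 (min poly x^2 - 38, irreducible since 38 is squarefree > 1). For the top step, suppose √247 ∈ Q(√38), say √247 = c + d√38 with c, d ∈ Q. Squaring: 247 = c^2 + 38d^2 + 2cd√38. Since √38 ∉ Q this forces 2cd = 0. If d = 0 then √247 = c ∈ Q, contradicting 247 squarefree > 1. If c = 0 then 247 = 38d^2, so 38·247 = (38d)^2 is a perfect square in Q — but 38·247 = 9386 is not a perfect square (since 38 and 247 are distinct squarefree integers). Contradiction. Hence √247 ∉ Q(√38), so x^2 - 247 stays irreducible over Q(√38) and [Q(√38, √247) : Q(√38)] = 2. By the tower law, [Q(√38, √247) : Q] = 2 · 2 = 4.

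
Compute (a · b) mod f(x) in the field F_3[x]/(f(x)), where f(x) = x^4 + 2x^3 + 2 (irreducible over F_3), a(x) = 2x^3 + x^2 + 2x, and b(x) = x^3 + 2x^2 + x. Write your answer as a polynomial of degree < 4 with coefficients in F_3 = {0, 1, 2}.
a · b ≡ x^2 + x + 1 (mod f(x))

Multiply in F_3[x]: a(x)·b(x) = (2x^3 + x^2 + 2x)·(x^3 + 2x^2 + x) = 2x^6 + 2x^5 + 2x^3 + 2x^2. This has degree ≥ 4, so divide by f(x) over F_3: 2x^6 + 2x^5 + 2x^3 + 2x^2 = (2x^2 + x + 1)·(x^4 + 2x^3 + 2) + (x^2 + x + 1). Hence a·b ≡ x^2 + x + 1 (mod f). (F_3[x]/(f) is a field with 3^4 = 81 elements since f is irreducible of degree 4.)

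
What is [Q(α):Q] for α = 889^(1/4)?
[Q(α):Q] = 4

α is a root of x^4 - 889. By Eisenstein's criterion at the prime p = 7 (which divides the constant term 889 but p^2 = 49 does not, since 889 is squarefree), x^4 - 889 is irreducible over Q. Hence [Q(α):Q] = 4.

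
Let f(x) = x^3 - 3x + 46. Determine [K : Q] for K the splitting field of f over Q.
[K : Q] = 6

By the rational root test, any rational root of the monic integer polynomial f(x) = x^3 - 3x + 46 must be an integer dividing the constant term 46, i.e. one of ±{1, 2, 23, 46}. Evaluating: f(1) = 44, f(-1) = 48, f(2) = 48, f(-2) = 44, f(23) = 12144, f(-23) = -12052, f(46) = 97244, f(-46) = -97152; none is 0, so f has no rational root and is therefore irreducible over Q (a cubic with no linear factor over a field is irreducible). For an irreducible cubic, the Galois group is A_3 or S_3 according as the discriminant disc(f) = -4a^3 - 27b^2 = -4·(-3)^3 - 27·(46)^2 = -57024 is or is not a square in Q. Here disc(f) = -57024 is not a perfect square in Q, so the Galois group of f over Q is not contained in A_3 and must be all of S_3. The splitting field has degree |S_3| = 6 over Q, so [K : Q] = 6.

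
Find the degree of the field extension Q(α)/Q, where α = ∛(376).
[Q(α):Q] = 3

The minimal polynomial of α is x^3 - 376, irreducible over Q since 376 is not a perfect cube (so x^3 - 376 has no rational root). Hence [Q(α):Q] = deg(m_α) = 3.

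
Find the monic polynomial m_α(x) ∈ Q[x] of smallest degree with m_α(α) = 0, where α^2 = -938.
m_α(x) = x^2 + 938

α satisfies α^2 + 938 = 0, so x^2 + 938 annihilates α. Since d = -938 is squarefree and ≠ 1, it is not a perfect square in Q, so x^2 + 938 has no rational root and is therefore irreducible over Q (a degree-2 polynomial over a field is irreducible iff it has no root). Hence m_α(x) = x^2 + 938.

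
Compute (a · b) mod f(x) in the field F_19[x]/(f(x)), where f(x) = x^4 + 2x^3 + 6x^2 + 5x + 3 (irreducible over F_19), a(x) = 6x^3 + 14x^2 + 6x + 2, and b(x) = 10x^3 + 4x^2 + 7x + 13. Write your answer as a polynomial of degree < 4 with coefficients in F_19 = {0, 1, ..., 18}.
a · b ≡ 8x^3 + 14x^2 + 4x + 3 (mod f(x))

Multiply in F_19[x]: a(x)·b(x) = (6x^3 + 14x^2 + 6x + 2)·(10x^3 + 4x^2 + 7x + 13) = 3x^6 + 12x^5 + 6x^4 + 11x^3 + 4x^2 + 16x + 7. This has degree ≥ 4, so divide by f(x) over F_19: 3x^6 + 12x^5 + 6x^4 + 11x^3 + 4x^2 + 16x + 7 = (3x^2 + 6x + 14)·(x^4 + 2x^3 + 6x^2 + 5x + 3) + (8x^3 + 14x^2 + 4x + 3). Hence a·b ≡ 8x^3 + 14x^2 + 4x + 3 (mod f). (F_19[x]/(f) is a field with 19^4 = 130321 elements since f is irreducible of degree 4.)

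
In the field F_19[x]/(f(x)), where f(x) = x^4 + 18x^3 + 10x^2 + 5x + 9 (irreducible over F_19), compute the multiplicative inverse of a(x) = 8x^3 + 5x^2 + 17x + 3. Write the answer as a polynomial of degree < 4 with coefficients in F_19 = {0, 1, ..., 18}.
a(x)^(-1) ≡ 5x^3 + 3x^2 + 14x + 1 (mod f(x))

Since f is irreducible over F_19, F_19[x]/(f) is a field and a(x) ≠ 0 has an inverse. Apply the extended Euclidean algorithm to f(x) and a(x) in F_19[x]: f(x) = (12x + 9)·a(x) + (8x^2 + 6x + 1);  a(x) = (x + 7)·(8x^2 + 6x + 1) + (12x + 15);  (8x^2 + 6x + 1) = (7x + 6)·(12x + 15) + (6). The last nonzero remainder is the constant 6 = gcd(f, a) in F_19. Back-substituting through the division chain expresses 6 = s(x)·a(x) + t(x)·f(x) with s(x) ≡ 11x^3 + 18x^2 + 8x + 6 (mod f), so (11x^3 + 18x^2 + 8x + 6)·a(x) ≡ 6 (mod f). Multiplying by 6^(-1) ≡ 16 in F_19 gives a(x)^(-1) ≡ 16·(11x^3 + 18x^2 + 8x + 6) ≡ 5x^3 + 3x^2 + 14x + 1 (mod f). Check: (8x^3 + 5x^2 + 17x + 3)·(5x^3 + 3x^2 + 14x + 1) = 2x^6 + 11x^5 + 3x^4 + 11x^3 + 5x^2 + 2x + 3 ≡ 1 (mod x^4 + 18x^3 + 10x^2 + 5x + 9).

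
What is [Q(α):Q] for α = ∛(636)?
[Q(α):Q] = 3

The minimal polynomial of α is x^3 - 636, irreducible over Q since 636 is not a perfect cube (so x^3 - 636 has no rational root). Hence [Q(α):Q] = deg(m_α) = 3.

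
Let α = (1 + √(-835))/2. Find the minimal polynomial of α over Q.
m_α(x) = x^2 - x + 209

From 2α - 1 = √(-835), squaring gives (2α - 1)^2 = -835, i.e. 4α^2 - 4α + 1 = -835, so α^2 - α + (1 + 835)/4 = 0. Since -835 ≡ 1 (mod 4), (1 + 835)/4 = 209 ∈ Z. The polynomial x^2 - x + 209 has discriminant 1 - 4·(209) = -835, which is not a perfect square in Q (d = -835 is squarefree and ≠ 1), so x^2 - x + 209 is irreducible over Q. It is the minimal polynomial of α.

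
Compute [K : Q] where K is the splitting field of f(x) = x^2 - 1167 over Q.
[K : Q] = 2

f(x) = x^2 - 1167 factors as (x - √1167)(x + √1167). The splitting field is K = Q(√1167). Since 1167 is squarefree and > 1, it is not a perfect square, so x^2 - 1167 is irreducible over Q and [Q(√1167) : Q] = 2. Hence [K : Q] = 2.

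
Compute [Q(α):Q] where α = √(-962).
[Q(α):Q] = 2

[Q(α):Q] equals the degree of the minimal polynomial of α. Here α^2 = -962 and x^2 + 962 is irreducible (d = -962 is squarefree, ≠ 1, hence not a square), so deg(m_α) = 2. Thus [Q(α):Q] = 2.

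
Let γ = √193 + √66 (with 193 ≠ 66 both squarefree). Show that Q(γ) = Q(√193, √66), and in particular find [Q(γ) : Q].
[Q(γ) : Q] = 4 (equivalently, Q(γ) = Q(√193, √66))

Obviously Q(γ) ⊆ Q(√193, √66), and [Q(√193, √66):Q] = 4 (since 193, 66 are distinct squarefree integers > 1 with 12738 not a perfect square). To show equality we compute the minimal polynomial of γ. From γ = √193 + √66: γ^2 = 193 + 2√(12738) + 66 = 259 + 2√(12738), so γ^2 - 259 = 2√(12738); squaring, (γ^2 - 259)^2 = 4·12738, i.e. γ^4 - 518γ^2 + 67081 - 50952 = 0, i.e. γ^4 - 518γ^2 + 16129 = 0. So γ is a root of x^4 - 518x^2 + 16129. This polynomial is irreducible over Q: it has no rational root (each ±√193 ± √66 is irrational), and any factorization into two quadratics over Q would force √(12738) ∈ Q (pairing opposite roots) or √193, √66 ∈ Q (other pairings), all impossible. Hence [Q(γ):Q] = 4 = [Q(√193, √66):Q], so Q(γ) = Q(√193, √66).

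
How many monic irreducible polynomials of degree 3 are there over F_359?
There are 15422640 monic irreducible polynomials of degree 3 over F_359

Each element of F_{359^3} that lies in no proper subfield is a root of exactly one monic irreducible of degree 3 over F_359, and each such polynomial has 3 distinct roots in F_{359^3}. By Möbius inversion the count is N_359(3) = (1/3) Σ_{d|3} μ(3/d) · 359^d = (1/3)(μ(3)·359^1 + μ(1)·359^3) = 46267920/3 = 15422640.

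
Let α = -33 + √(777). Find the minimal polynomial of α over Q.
m_α(x) = x^2 + 66x + 312

From α + 33 = √(777), squaring gives (α + 33)^2 = 777, i.e. α^2 + 66α + 1089 = 777, so α^2 + 66α + 312 = 0. The discriminant of x^2 + 66x + 312 is (66)^2 - 4·(312) = 4356 - 1248 = 3108, and 4·(777) is not a perfect square in Q since 777 is squarefree and ≠ 1. Hence x^2 + 66x + 312 is irreducible over Q and is the minimal polynomial of α.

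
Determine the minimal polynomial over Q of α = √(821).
m_α(x) = x^2 - 821

α satisfies α^2 - 821 = 0, so x^2 - 821 annihilates α. Since d = 821 is squarefree and ≠ 1, it is not a perfect square in Q, so x^2 - 821 has no rational root and is therefore irreducible over Q (a degree-2 polynomial over a field is irreducible iff it has no root). Hence m_α(x) = x^2 - 821.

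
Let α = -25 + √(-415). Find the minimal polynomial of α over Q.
m_α(x) = x^2 + 50x + 1040

From α + 25 = √(-415), squaring gives (α + 25)^2 = -415, i.e. α^2 + 50α + 625 = -415, so α^2 + 50α + 1040 = 0. The discriminant of x^2 + 50x + 1040 is (50)^2 - 4·(1040) = 2500 - 4160 = -1660, and 4·(-415) is not a perfect square in Q since -415 is squarefree and ≠ 1. Hence x^2 + 50x + 1040 is irreducible over Q and is the minimal polynomial of α.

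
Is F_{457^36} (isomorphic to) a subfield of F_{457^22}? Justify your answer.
No: F_{457^36} is not a subfield of F_{457^22}

F_{p^m} embeds in F_{p^n} iff m | n. Here 36 ∤ 22 (since 22 = 0·36 + 22 with remainder 22 ≠ 0), so F_{457^36} is not a subfield of F_{457^22}. Equivalently: if it were, the tower law would give 36 = [F_{457^36}:F_457] dividing [F_{457^22}:F_457] = 22, contradiction.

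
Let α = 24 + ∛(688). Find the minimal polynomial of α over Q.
m_α(x) = x^3 - 72x^2 + 1728x - 14512

Set β = α - 24 = ∛(688), so β^3 = 688. Then (α - 24)^3 - 688 = 0, i.e. α is a root of g(x) = (x - 24)^3 - 688 = x^3 - 72x^2 + 1728x - 14512. Since g(x) = h(x - 24) where h(x) = x^3 - 688, and h is irreducible over Q (because 688 is not a perfect cube, so h has no rational root, and a monic cubic with no rational root is irreducible), g is also irreducible (irreducibility is preserved under the substitution x → x - 24). Hence m_α(x) = x^3 - 72x^2 + 1728x - 14512.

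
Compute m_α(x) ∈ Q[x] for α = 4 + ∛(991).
m_α(x) = x^3 - 12x^2 + 48x - 1055

Set β = α - 4 = ∛(991), so β^3 = 991. Then (α - 4)^3 - 991 = 0, i.e. α is a root of g(x) = (x - 4)^3 - 991 = x^3 - 12x^2 + 48x - 1055. Since g(x) = h(x - 4) where h(x) = x^3 - 991, and h is irreducible over Q (because 991 is not a perfect cube, so h has no rational root, and a monic cubic with no rational root is irreducible), g is also irreducible (irreducibility is preserved under the substitution x → x - 4). Hence m_α(x) = x^3 - 12x^2 + 48x - 1055.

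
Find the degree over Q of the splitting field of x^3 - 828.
[K : Q] = 6

The roots of x^3 - 828 are ∛828, ω∛828, ω^2∛828 where ω = e^(2πi/3) is a primitive cube root of unity, so K = Q(∛828, ω). Now [Q(∛828):Q] = 3 (since 828 is not a perfect cube, x^3 - 828 is irreducible) and [Q(ω):Q] = 2. Both 2 and 3 divide [K:Q], and [K:Q] ≤ 3·2 = 6, so [K:Q] = 6. (Equivalently: Q(∛828) ⊂ R but ω ∉ R, so [K : Q(∛828)] = 2.)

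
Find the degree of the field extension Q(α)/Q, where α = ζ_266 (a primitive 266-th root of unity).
[Q(α):Q] = 108

The minimal polynomial of ζ_266 over Q is the 266-th cyclotomic polynomial Φ_266(x), which is irreducible over Q and has degree φ(266) = 108. Hence [Q(α):Q] = φ(266) = 108.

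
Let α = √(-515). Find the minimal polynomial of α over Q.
m_α(x) = x^2 + 515

α satisfies α^2 + 515 = 0, so x^2 + 515 annihilates α. Since d = -515 is squarefree and ≠ 1, it is not a perfect square in Q, so x^2 + 515 has no rational root and is therefore irreducible over Q (a degree-2 polynomial over a field is irreducible iff it has no root). Hence m_α(x) = x^2 + 515.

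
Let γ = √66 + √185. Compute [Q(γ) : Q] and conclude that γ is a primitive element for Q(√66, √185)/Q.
[Q(γ) : Q] = 4 (equivalently, Q(γ) = Q(√66, √185))

Obviously Q(γ) ⊆ Q(√66, √185), and [Q(√66, √185):Q] = 4 (since 66, 185 are distinct squarefree integers > 1 with 12210 not a perfect square). To show equality we compute the minimal polynomial of γ. From γ = √66 + √185: γ^2 = 66 + 2√(12210) + 185 = 251 + 2√(12210), so γ^2 - 251 = 2√(12210); squaring, (γ^2 - 251)^2 = 4·12210, i.e. γ^4 - 502γ^2 + 63001 - 48840 = 0, i.e. γ^4 - 502γ^2 + 14161 = 0. So γ is a root of x^4 - 502x^2 + 14161. This polynomial is irreducible over Q: it has no rational root (each ±√66 ± √185 is irrational), and any factorization into two quadratics over Q would force √(12210) ∈ Q (pairing opposite roots) or √66, √185 ∈ Q (other pairings), all impossible. Hence [Q(γ):Q] = 4 = [Q(√66, √185):Q], so Q(γ) = Q(√66, √185).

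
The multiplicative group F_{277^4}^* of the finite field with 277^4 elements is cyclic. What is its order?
|F_{277^4}^*| = 5887339440

F_{277^4} has 277^4 = 5887339441 elements; its multiplicative group consists of all nonzero elements, so |F_{277^4}^*| = 5887339441 - 1 = 5887339440. (It is cyclic since any finite subgroup of the multiplicative group of a field is cyclic.)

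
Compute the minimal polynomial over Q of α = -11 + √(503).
m_α(x) = x^2 + 22x - 382

From α + 11 = √(503), squaring gives (α + 11)^2 = 503, i.e. α^2 + 22α + 121 = 503, so α^2 + 22α - 382 = 0. The discriminant of x^2 + 22x - 382 is (22)^2 - 4·(-382) = 484 + 1528 = 2012, and 4·(503) is not a perfect square in Q since 503 is squarefree and ≠ 1. Hence x^2 + 22x - 382 is irreducible over Q and is the minimal polynomial of α.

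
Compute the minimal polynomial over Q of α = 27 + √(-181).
m_α(x) = x^2 - 54x + 910

From α - 27 = √(-181), squaring gives (α - 27)^2 = -181, i.e. α^2 - 54α + 729 = -181, so α^2 - 54α + 910 = 0. The discriminant of x^2 - 54x + 910 is (-54)^2 - 4·(910) = 2916 - 3640 = -724, and 4·(-181) is not a perfect square in Q since -181 is squarefree and ≠ 1. Hence x^2 - 54x + 910 is irreducible over Q and is the minimal polynomial of α.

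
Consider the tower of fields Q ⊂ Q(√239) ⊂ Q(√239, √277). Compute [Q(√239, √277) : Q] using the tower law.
[Q(√239, √277) : Q] = 4

[Q(√239):Q] = 2 (min poly x^2 - 239, irreducible since 239 is squarefree > 1). For the top step, suppose √277 ∈ Q(√239), say √277 = c + d√239 with c, d ∈ Q. Squaring: 277 = c^2 + 239d^2 + 2cd√239. Since √239 ∉ Q this forces 2cd = 0. If d = 0 then √277 = c ∈ Q, contradicting 277 squarefree > 1. If c = 0 then 277 = 239d^2, so 239·277 = (239d)^2 is a perfect square in Q — but 239·277 = 66203 is not a perfect square (since 239 and 277 are distinct squarefree integers). Contradiction. Hence √277 ∉ Q(√239), so x^2 - 277 stays irreducible over Q(√239) and [Q(√239, √277) : Q(√239)] = 2. By the tower law, [Q(√239, √277) : Q] = 2 · 2 = 4.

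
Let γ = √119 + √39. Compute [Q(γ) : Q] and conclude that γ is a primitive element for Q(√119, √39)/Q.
[Q(γ) : Q] = 4 (equivalently, Q(γ) = Q(√119, √39))

Obviously Q(γ) ⊆ Q(√119, √39), and [Q(√119, √39):Q] = 4 (since 119, 39 are distinct squarefree integers > 1 with 4641 not a perfect square). To show equality we compute the minimal polynomial of γ. From γ = √119 + √39: γ^2 = 119 + 2√(4641) + 39 = 158 + 2√(4641), so γ^2 - 158 = 2√(4641); squaring, (γ^2 - 158)^2 = 4·4641, i.e. γ^4 - 316γ^2 + 24964 - 18564 = 0, i.e. γ^4 - 316γ^2 + 6400 = 0. So γ is a root of x^4 - 316x^2 + 6400. This polynomial is irreducible over Q: it has no rational root (each ±√119 ± √39 is irrational), and any factorization into two quadratics over Q would force √(4641) ∈ Q (pairing opposite roots) or √119, √39 ∈ Q (other pairings), all impossible. Hence [Q(γ):Q] = 4 = [Q(√119, √39):Q], so Q(γ) = Q(√119, √39).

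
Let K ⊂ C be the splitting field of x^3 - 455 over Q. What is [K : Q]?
[K : Q] = 6

The roots of x^3 - 455 are ∛455, ω∛455, ω^2∛455 where ω = e^(2πi/3) is a primitive cube root of unity, so K = Q(∛455, ω). Now [Q(∛455):Q] = 3 (since 455 is not a perfect cube, x^3 - 455 is irreducible) and [Q(ω):Q] = 2. Both 2 and 3 divide [K:Q], and [K:Q] ≤ 3·2 = 6, so [K:Q] = 6. (Equivalently: Q(∛455) ⊂ R but ω ∉ R, so [K : Q(∛455)] = 2.)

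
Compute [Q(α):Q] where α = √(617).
[Q(α):Q] = 2

[Q(α):Q] equals the degree of the minimal polynomial of α. Here α^2 = 617 and x^2 - 617 is irreducible (d = 617 is squarefree, ≠ 1, hence not a square), so deg(m_α) = 2. Thus [Q(α):Q] = 2.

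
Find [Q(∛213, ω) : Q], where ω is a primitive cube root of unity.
[Q(∛213, ω) : Q] = 6

[Q(∛213):Q] = 3 (min poly x^3 - 213, irreducible since 213 is not a perfect cube). [Q(ω):Q] = 2 (min poly x^2 + x + 1). Since Q(∛213) ⊂ R and ω ∉ R, we have ω ∉ Q(∛213), so x^2 + x + 1 remains irreducible over Q(∛213) and [Q(∛213, ω) : Q(∛213)] = 2. By the tower law, [Q(∛213, ω) : Q] = 3 · 2 = 6. (In fact Q(∛213, ω) is the splitting field of x^3 - 213 over Q.)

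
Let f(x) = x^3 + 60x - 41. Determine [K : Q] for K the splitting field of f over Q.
[K : Q] = 6

By the rational root test, any rational root of the monic integer polynomial f(x) = x^3 + 60x - 41 must be an integer dividing the constant term -41, i.e. one of ±{1, 41}. Evaluating: f(1) = 20, f(-1) = -102, f(41) = 71340, f(-41) = -71422; none is 0, so f has no rational root and is therefore irreducible over Q (a cubic with no linear factor over a field is irreducible). For an irreducible cubic, the Galois group is A_3 or S_3 according as the discriminant disc(f) = -4a^3 - 27b^2 = -4·(60)^3 - 27·(-41)^2 = -909387 is or is not a square in Q. Here disc(f) = -909387 is not a perfect square in Q, so the Galois group of f over Q is not contained in A_3 and must be all of S_3. The splitting field has degree |S_3| = 6 over Q, so [K : Q] = 6.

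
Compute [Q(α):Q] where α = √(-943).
[Q(α):Q] = 2

[Q(α):Q] equals the degree of the minimal polynomial of α. Here α^2 = -943 and x^2 + 943 is irreducible (d = -943 is squarefree, ≠ 1, hence not a square), so deg(m_α) = 2. Thus [Q(α):Q] = 2.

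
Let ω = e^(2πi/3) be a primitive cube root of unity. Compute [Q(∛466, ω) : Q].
[Q(∛466, ω) : Q] = 6

[Q(∛466):Q] = 3 (min poly x^3 - 466, irreducible since 466 is not a perfect cube). [Q(ω):Q] = 2 (min poly x^2 + x + 1). Since Q(∛466) ⊂ R and ω ∉ R, we have ω ∉ Q(∛466), so x^2 + x + 1 remains irreducible over Q(∛466) and [Q(∛466, ω) : Q(∛466)] = 2. By the tower law, [Q(∛466, ω) : Q] = 3 · 2 = 6. (In fact Q(∛466, ω) is the splitting field of x^3 - 466 over Q.)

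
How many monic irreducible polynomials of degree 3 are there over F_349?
There are 14169400 monic irreducible polynomials of degree 3 over F_349

Each element of F_{349^3} that lies in no proper subfield is a root of exactly one monic irreducible of degree 3 over F_349, and each such polynomial has 3 distinct roots in F_{349^3}. By Möbius inversion the count is N_349(3) = (1/3) Σ_{d|3} μ(3/d) · 349^d = (1/3)(μ(3)·349^1 + μ(1)·349^3) = 42508200/3 = 14169400.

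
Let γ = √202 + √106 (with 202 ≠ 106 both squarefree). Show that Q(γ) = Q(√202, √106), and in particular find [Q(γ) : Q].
[Q(γ) : Q] = 4 (equivalently, Q(γ) = Q(√202, √106))

Obviously Q(γ) ⊆ Q(√202, √106), and [Q(√202, √106):Q] = 4 (since 202, 106 are distinct squarefree integers > 1 with 21412 not a perfect square). To show equality we compute the minimal polynomial of γ. From γ = √202 + √106: γ^2 = 202 + 2√(21412) + 106 = 308 + 2√(21412), so γ^2 - 308 = 2√(21412); squaring, (γ^2 - 308)^2 = 4·21412, i.e. γ^4 - 616γ^2 + 94864 - 85648 = 0, i.e. γ^4 - 616γ^2 + 9216 = 0. So γ is a root of x^4 - 616x^2 + 9216. This polynomial is irreducible over Q: it has no rational root (each ±√202 ± √106 is irrational), and any factorization into two quadratics over Q would force √(21412) ∈ Q (pairing opposite roots) or √202, √106 ∈ Q (other pairings), all impossible. Hence [Q(γ):Q] = 4 = [Q(√202, √106):Q], so Q(γ) = Q(√202, √106).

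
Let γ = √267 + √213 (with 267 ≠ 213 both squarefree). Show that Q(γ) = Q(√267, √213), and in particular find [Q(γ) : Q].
[Q(γ) : Q] = 4 (equivalently, Q(γ) = Q(√267, √213))

Obviously Q(γ) ⊆ Q(√267, √213), and [Q(√267, √213):Q] = 4 (since 267, 213 are distinct squarefree integers > 1 with 56871 not a perfect square). To show equality we compute the minimal polynomial of γ. From γ = √267 + √213: γ^2 = 267 + 2√(56871) + 213 = 480 + 2√(56871), so γ^2 - 480 = 2√(56871); squaring, (γ^2 - 480)^2 = 4·56871, i.e. γ^4 - 960γ^2 + 230400 - 227484 = 0, i.e. γ^4 - 960γ^2 + 2916 = 0. So γ is a root of x^4 - 960x^2 + 2916. This polynomial is irreducible over Q: it has no rational root (each ±√267 ± √213 is irrational), and any factorization into two quadratics over Q would force √(56871) ∈ Q (pairing opposite roots) or √267, √213 ∈ Q (other pairings), all impossible. Hence [Q(γ):Q] = 4 = [Q(√267, √213):Q], so Q(γ) = Q(√267, √213).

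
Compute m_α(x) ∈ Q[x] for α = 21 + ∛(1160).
m_α(x) = x^3 - 63x^2 + 1323x - 10421

Set β = α - 21 = ∛(1160), so β^3 = 1160. Then (α - 21)^3 - 1160 = 0, i.e. α is a root of g(x) = (x - 21)^3 - 1160 = x^3 - 63x^2 + 1323x - 10421. Since g(x) = h(x - 21) where h(x) = x^3 - 1160, and h is irreducible over Q (because 1160 is not a perfect cube, so h has no rational root, and a monic cubic with no rational root is irreducible), g is also irreducible (irreducibility is preserved under the substitution x → x - 21). Hence m_α(x) = x^3 - 63x^2 + 1323x - 10421.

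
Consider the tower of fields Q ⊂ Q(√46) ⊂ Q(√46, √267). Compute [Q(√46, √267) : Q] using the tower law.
[Q(√46, √267) : Q] = 4

[Q(√46):Q] = 2 (min poly x^2 - 46, irreducible since 46 is squarefree > 1). For the top step, suppose √267 ∈ Q(√46), say √267 = c + d√46 with c, d ∈ Q. Squaring: 267 = c^2 + 46d^2 + 2cd√46. Since √46 ∉ Q this forces 2cd = 0. If d = 0 then √267 = c ∈ Q, contradicting 267 squarefree > 1. If c = 0 then 267 = 46d^2, so 46·267 = (46d)^2 is a perfect square in Q — but 46·267 = 12282 is not a perfect square (since 46 and 267 are distinct squarefree integers). Contradiction. Hence √267 ∉ Q(√46), so x^2 - 267 stays irreducible over Q(√46) and [Q(√46, √267) : Q(√46)] = 2. By the tower law, [Q(√46, √267) : Q] = 2 · 2 = 4.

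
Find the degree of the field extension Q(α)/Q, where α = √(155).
[Q(α):Q] = 2

[Q(α):Q] equals the degree of the minimal polynomial of α. Here α^2 = 155 and x^2 - 155 is irreducible (d = 155 is squarefree, ≠ 1, hence not a square), so deg(m_α) = 2. Thus [Q(α):Q] = 2.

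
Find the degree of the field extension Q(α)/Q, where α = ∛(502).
[Q(α):Q] = 3

The minimal polynomial of α is x^3 - 502, irreducible over Q since 502 is not a perfect cube (so x^3 - 502 has no rational root). Hence [Q(α):Q] = deg(m_α) = 3.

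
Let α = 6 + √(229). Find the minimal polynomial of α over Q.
m_α(x) = x^2 - 12x - 193

From α - 6 = √(229), squaring gives (α - 6)^2 = 229, i.e. α^2 - 12α + 36 = 229, so α^2 - 12α - 193 = 0. The discriminant of x^2 - 12x - 193 is (-12)^2 - 4·(-193) = 144 + 772 = 916, and 4·(229) is not a perfect square in Q since 229 is squarefree and ≠ 1. Hence x^2 - 12x - 193 is irreducible over Q and is the minimal polynomial of α.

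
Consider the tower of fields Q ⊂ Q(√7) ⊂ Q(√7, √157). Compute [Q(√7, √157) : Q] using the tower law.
[Q(√7, √157) : Q] = 4

[Q(√7):Q] = 2 (min poly x^2 - 7, irreducible since 7 is squarefree > 1). For the top step, suppose √157 ∈ Q(√7), say √157 = c + d√7 with c, d ∈ Q. Squaring: 157 = c^2 + 7d^2 + 2cd√7. Since √7 ∉ Q this forces 2cd = 0. If d = 0 then √157 = c ∈ Q, contradicting 157 squarefree > 1. If c = 0 then 157 = 7d^2, so 7·157 = (7d)^2 is a perfect square in Q — but 7·157 = 1099 is not a perfect square (since 7 and 157 are distinct squarefree integers). Contradiction. Hence √157 ∉ Q(√7), so x^2 - 157 stays irreducible over Q(√7) and [Q(√7, √157) : Q(√7)] = 2. By the tower law, [Q(√7, √157) : Q] = 2 · 2 = 4.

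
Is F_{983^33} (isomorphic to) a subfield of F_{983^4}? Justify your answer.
No: F_{983^33} is not a subfield of F_{983^4}

F_{p^m} embeds in F_{p^n} iff m | n. Here 33 ∤ 4 (since 4 = 0·33 + 4 with remainder 4 ≠ 0), so F_{983^33} is not a subfield of F_{983^4}. Equivalently: if it were, the tower law would give 33 = [F_{983^33}:F_983] dividing [F_{983^4}:F_983] = 4, contradiction.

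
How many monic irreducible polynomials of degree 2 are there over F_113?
There are 6328 monic irreducible polynomials of degree 2 over F_113

Each element of F_{113^2} that lies in no proper subfield is a root of exactly one monic irreducible of degree 2 over F_113, and each such polynomial has 2 distinct roots in F_{113^2}. By Möbius inversion the count is N_113(2) = (1/2) Σ_{d|2} μ(2/d) · 113^d = (1/2)(μ(2)·113^1 + μ(1)·113^2) = 12656/2 = 6328.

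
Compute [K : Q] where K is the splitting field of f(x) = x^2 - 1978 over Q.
[K : Q] = 2

f(x) = x^2 - 1978 factors as (x - √1978)(x + √1978). The splitting field is K = Q(√1978). Since 1978 is squarefree and > 1, it is not a perfect square, so x^2 - 1978 is irreducible over Q and [Q(√1978) : Q] = 2. Hence [K : Q] = 2.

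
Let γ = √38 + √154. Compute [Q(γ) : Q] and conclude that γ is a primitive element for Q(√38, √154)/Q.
[Q(γ) : Q] = 4 (equivalently, Q(γ) = Q(√38, √154))

Obviously Q(γ) ⊆ Q(√38, √154), and [Q(√38, √154):Q] = 4 (since 38, 154 are distinct squarefree integers > 1 with 5852 not a perfect square). To show equality we compute the minimal polynomial of γ. From γ = √38 + √154: γ^2 = 38 + 2√(5852) + 154 = 192 + 2√(5852), so γ^2 - 192 = 2√(5852); squaring, (γ^2 - 192)^2 = 4·5852, i.e. γ^4 - 384γ^2 + 36864 - 23408 = 0, i.e. γ^4 - 384γ^2 + 13456 = 0. So γ is a root of x^4 - 384x^2 + 13456. This polynomial is irreducible over Q: it has no rational root (each ±√38 ± √154 is irrational), and any factorization into two quadratics over Q would force √(5852) ∈ Q (pairing opposite roots) or √38, √154 ∈ Q (other pairings), all impossible. Hence [Q(γ):Q] = 4 = [Q(√38, √154):Q], so Q(γ) = Q(√38, √154).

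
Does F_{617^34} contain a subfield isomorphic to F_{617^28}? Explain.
No: F_{617^28} is not a subfield of F_{617^34}

F_{p^m} embeds in F_{p^n} iff m | n. Here 28 ∤ 34 (since 34 = 1·28 + 6 with remainder 6 ≠ 0), so F_{617^28} is not a subfield of F_{617^34}. Equivalently: if it were, the tower law would give 28 = [F_{617^28}:F_617] dividing [F_{617^34}:F_617] = 34, contradiction.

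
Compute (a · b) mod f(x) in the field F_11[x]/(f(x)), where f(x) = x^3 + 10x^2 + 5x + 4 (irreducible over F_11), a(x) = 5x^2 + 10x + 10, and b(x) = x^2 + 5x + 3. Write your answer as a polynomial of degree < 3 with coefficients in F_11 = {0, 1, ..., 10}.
a · b ≡ 2x^2 + 3x + 2 (mod f(x))

Multiply in F_11[x]: a(x)·b(x) = (5x^2 + 10x + 10)·(x^2 + 5x + 3) = 5x^4 + 2x^3 + 9x^2 + 3x + 8. This has degree ≥ 3, so divide by f(x) over F_11: 5x^4 + 2x^3 + 9x^2 + 3x + 8 = (5x + 7)·(x^3 + 10x^2 + 5x + 4) + (2x^2 + 3x + 2). Hence a·b ≡ 2x^2 + 3x + 2 (mod f). (F_11[x]/(f) is a field with 11^3 = 1331 elements since f is irreducible of degree 3.)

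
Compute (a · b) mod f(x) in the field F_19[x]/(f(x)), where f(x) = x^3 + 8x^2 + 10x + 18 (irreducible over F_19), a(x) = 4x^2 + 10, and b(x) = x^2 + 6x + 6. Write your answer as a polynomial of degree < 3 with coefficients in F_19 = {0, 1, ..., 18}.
a · b ≡ x^2 + 11x + 14 (mod f(x))

Multiply in F_19[x]: a(x)·b(x) = (4x^2 + 10)·(x^2 + 6x + 6) = 4x^4 + 5x^3 + 15x^2 + 3x + 3. This has degree ≥ 3, so divide by f(x) over F_19: 4x^4 + 5x^3 + 15x^2 + 3x + 3 = (4x + 11)·(x^3 + 8x^2 + 10x + 18) + (x^2 + 11x + 14). Hence a·b ≡ x^2 + 11x + 14 (mod f). (F_19[x]/(f) is a field with 19^3 = 6859 elements since f is irreducible of degree 3.)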